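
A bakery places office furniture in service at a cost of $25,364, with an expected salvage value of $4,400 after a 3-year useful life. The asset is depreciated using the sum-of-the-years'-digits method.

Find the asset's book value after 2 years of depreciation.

$7,894

Depreciable base = $25,364 − $4,400 = $20,964.
Sum of the years' digits = 3+2+1 = 6.
Year 1: $20,964 × 3/6 = $10,482. Book value $14,882.
Year 2: $20,964 × 2/6 = $6,988. Book value $7,894.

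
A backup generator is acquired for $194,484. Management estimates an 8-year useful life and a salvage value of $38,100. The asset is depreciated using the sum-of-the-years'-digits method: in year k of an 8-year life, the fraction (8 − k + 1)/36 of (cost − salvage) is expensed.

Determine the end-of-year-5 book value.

Depreciable base = $194,484 − $38,100 = $156,384.
Sum of the years' digits = 8+7+6+5+4+3+2+1 = 36.
Year 1: $156,384 × 8/36 = $34,752. Book value $159,732.
Year 2: $156,384 × 7/36 = $30,408. Book value $129,324.
Year 3: $156,384 × 6/36 = $26,064. Book value $103,260.
Year 4: $156,384 × 5/36 = $21,720. Book value $81,540.
Year 5: $156,384 × 4/36 = $17,376. Book value $64,164.

$64,164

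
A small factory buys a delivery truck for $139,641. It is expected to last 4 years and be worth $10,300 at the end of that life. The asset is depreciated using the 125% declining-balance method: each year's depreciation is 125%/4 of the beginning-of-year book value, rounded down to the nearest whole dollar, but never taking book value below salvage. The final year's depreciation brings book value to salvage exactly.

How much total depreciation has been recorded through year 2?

$73,638

Depreciable base = $139,641 − $10,300 = $129,341.
Year 1: ⌊$139,641 × 125%/4⌋ = $43,637. Book value $96,004.
Year 2: ⌊$96,004 × 125%/4⌋ = $30,001. Book value $66,003.
Accumulated through year 2 = $139,641 − $66,003 = $73,638.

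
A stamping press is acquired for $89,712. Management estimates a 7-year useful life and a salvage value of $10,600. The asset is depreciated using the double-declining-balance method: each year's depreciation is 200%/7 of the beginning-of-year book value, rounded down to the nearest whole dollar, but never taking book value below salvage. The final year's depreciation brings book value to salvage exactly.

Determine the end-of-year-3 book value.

$32,695

Depreciable base = $89,712 − $10,600 = $79,112.
Year 1: ⌊$89,712 × 200%/7⌋ = $25,632. Book value $64,080.
Year 2: ⌊$64,080 × 200%/7⌋ = $18,308. Book value $45,772.
Year 3: ⌊$45,772 × 200%/7⌋ = $13,077. Book value $32,695.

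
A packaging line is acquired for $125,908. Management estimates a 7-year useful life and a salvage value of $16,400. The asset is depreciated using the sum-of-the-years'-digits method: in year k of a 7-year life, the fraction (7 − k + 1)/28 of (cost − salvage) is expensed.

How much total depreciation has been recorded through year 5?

$97,775

Depreciable base = $125,908 − $16,400 = $109,508.
Sum of the years' digits = 7+6+5+4+3+2+1 = 28.
Year 1: $109,508 × 7/28 = $27,377. Book value $98,531.
Year 2: $109,508 × 6/28 = $23,466. Book value $75,065.
Year 3: $109,508 × 5/28 = $19,555. Book value $55,510.
Year 4: $109,508 × 4/28 = $15,644. Book value $39,866.
Year 5: $109,508 × 3/28 = $11,733. Book value $28,133.
Accumulated through year 5 = $125,908 − $28,133 = $97,775.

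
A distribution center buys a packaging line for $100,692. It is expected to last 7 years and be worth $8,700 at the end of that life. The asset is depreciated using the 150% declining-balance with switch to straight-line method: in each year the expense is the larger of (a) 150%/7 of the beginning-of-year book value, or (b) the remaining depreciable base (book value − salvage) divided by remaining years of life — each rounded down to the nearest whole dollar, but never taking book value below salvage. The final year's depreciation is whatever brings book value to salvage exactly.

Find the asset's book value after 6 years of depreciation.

Depreciable base = $100,692 − $8,700 = $91,992.
Year 1: DB = ⌊$100,692 × 150%/7⌋ = $21,576; SL = ⌊$91,992/7⌋ = $13,141 → take DB $21,576. Book value $79,116.
Year 2: DB = ⌊$79,116 × 150%/7⌋ = $16,953; SL = ⌊$70,416/6⌋ = $11,736 → take DB $16,953. Book value $62,163.
Year 3: DB = ⌊$62,163 × 150%/7⌋ = $13,320; SL = ⌊$53,463/5⌋ = $10,692 → take DB $13,320. Book value $48,843.
Year 4: DB = ⌊$48,843 × 150%/7⌋ = $10,466; SL = ⌊$40,143/4⌋ = $10,035 → take DB $10,466. Book value $38,377.
Year 5: DB = ⌊$38,377 × 150%/7⌋ = $8,223; SL = ⌊$29,677/3⌋ = $9,892 → take SL $9,892. Book value $28,485.
Year 6: DB = ⌊$28,485 × 150%/7⌋ = $6,103; SL = ⌊$19,785/2⌋ = $9,892 → take SL $9,892. Book value $18,593.

$18,593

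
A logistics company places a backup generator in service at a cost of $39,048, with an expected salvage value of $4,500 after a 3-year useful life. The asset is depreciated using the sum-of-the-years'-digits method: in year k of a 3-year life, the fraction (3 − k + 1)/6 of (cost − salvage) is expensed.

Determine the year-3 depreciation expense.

Depreciable base = $39,048 − $4,500 = $34,548.
Sum of the years' digits = 3+2+1 = 6.
Year 1: $34,548 × 3/6 = $17,274. Book value $21,774.
Year 2: $34,548 × 2/6 = $11,516. Book value $10,258.
Year 3: $34,548 × 1/6 = $5,758. Book value $4,500.

$5,758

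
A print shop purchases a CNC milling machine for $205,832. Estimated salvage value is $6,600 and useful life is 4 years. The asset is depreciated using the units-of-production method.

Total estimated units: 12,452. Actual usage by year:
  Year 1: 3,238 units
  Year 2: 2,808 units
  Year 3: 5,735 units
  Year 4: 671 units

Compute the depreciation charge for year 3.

$91,760

Depreciable base = $205,832 − $6,600 = $199,232.
Rate = $199,232 / 12,452 units = $16 per unit.
Year 1: 3,238 × $16 = $51,808. Book value $154,024.
Year 2: 2,808 × $16 = $44,928. Book value $109,096.
Year 3: 5,735 × $16 = $91,760. Book value $17,336.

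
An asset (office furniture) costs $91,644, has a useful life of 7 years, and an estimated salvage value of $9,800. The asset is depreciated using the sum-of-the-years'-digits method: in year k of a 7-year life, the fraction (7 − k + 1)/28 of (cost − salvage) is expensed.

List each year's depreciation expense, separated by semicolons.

Depreciable base = $91,644 − $9,800 = $81,844.
Sum of the years' digits = 7+6+5+4+3+2+1 = 28.
Year 1: $81,844 × 7/28 = $20,461. Book value $71,183.
Year 2: $81,844 × 6/28 = $17,538. Book value $53,645.
Year 3: $81,844 × 5/28 = $14,615. Book value $39,030.
Year 4: $81,844 × 4/28 = $11,692. Book value $27,338.
Year 5: $81,844 × 3/28 = $8,769. Book value $18,569.
Year 6: $81,844 × 2/28 = $5,846. Book value $12,723.
Year 7: $81,844 × 1/28 = $2,923. Book value $9,800.

$20,461; $17,538; $14,615; $11,692; $8,769; $5,846; $2,923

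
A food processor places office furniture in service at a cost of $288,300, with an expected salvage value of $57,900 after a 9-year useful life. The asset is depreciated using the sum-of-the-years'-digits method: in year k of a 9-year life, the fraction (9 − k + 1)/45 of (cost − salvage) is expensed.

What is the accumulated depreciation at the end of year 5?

$179,200

Depreciable base = $288,300 − $57,900 = $230,400.
Sum of the years' digits = 9+8+7+6+5+4+3+2+1 = 45.
Year 1: $230,400 × 9/45 = $46,080. Book value $242,220.
Year 2: $230,400 × 8/45 = $40,960. Book value $201,260.
Year 3: $230,400 × 7/45 = $35,840. Book value $165,420.
Year 4: $230,400 × 6/45 = $30,720. Book value $134,700.
Year 5: $230,400 × 5/45 = $25,600. Book value $109,100.
Accumulated through year 5 = $288,300 − $109,100 = $179,200.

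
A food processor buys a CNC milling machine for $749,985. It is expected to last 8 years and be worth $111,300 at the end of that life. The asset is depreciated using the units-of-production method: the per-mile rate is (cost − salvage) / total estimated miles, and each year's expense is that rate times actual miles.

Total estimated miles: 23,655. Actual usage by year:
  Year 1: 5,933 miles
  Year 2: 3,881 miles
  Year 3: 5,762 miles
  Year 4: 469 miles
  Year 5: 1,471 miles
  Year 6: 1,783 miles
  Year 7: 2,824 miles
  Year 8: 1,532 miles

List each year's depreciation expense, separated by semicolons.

Depreciable base = $749,985 − $111,300 = $638,685.
Rate = $638,685 / 23,655 miles = $27 per mile.
Year 1: 5,933 × $27 = $160,191. Book value $589,794.
Year 2: 3,881 × $27 = $104,787. Book value $485,007.
Year 3: 5,762 × $27 = $155,574. Book value $329,433.
Year 4: 469 × $27 = $12,663. Book value $316,770.
Year 5: 1,471 × $27 = $39,717. Book value $277,053.
Year 6: 1,783 × $27 = $48,141. Book value $228,912.
Year 7: 2,824 × $27 = $76,248. Book value $152,664.
Year 8: 1,532 × $27 = $41,364. Book value $111,300.

$160,191; $104,787; $155,574; $12,663; $39,717; $48,141; $76,248; $41,364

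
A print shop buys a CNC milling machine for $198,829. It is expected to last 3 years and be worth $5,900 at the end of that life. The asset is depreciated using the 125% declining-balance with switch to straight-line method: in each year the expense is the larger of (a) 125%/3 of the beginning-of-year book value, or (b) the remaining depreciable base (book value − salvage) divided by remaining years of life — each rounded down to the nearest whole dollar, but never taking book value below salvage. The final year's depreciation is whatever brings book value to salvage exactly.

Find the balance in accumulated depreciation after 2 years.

$137,887

Depreciable base = $198,829 − $5,900 = $192,929.
Year 1: DB = ⌊$198,829 × 125%/3⌋ = $82,845; SL = ⌊$192,929/3⌋ = $64,309 → take DB $82,845. Book value $115,984.
Year 2: DB = ⌊$115,984 × 125%/3⌋ = $48,326; SL = ⌊$110,084/2⌋ = $55,042 → take SL $55,042. Book value $60,942.
Accumulated through year 2 = $198,829 − $60,942 = $137,887.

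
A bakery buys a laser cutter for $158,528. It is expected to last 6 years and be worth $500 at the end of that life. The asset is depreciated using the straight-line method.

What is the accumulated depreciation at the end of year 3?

Depreciable base = $158,528 − $500 = $158,028.
Annual expense = $158,028 / 6 = $26,338.
End of year 1: book value $132,190.
End of year 2: book value $105,852.
End of year 3: book value $79,514.
Accumulated through year 3 = $158,528 − $79,514 = $79,014.

$79,014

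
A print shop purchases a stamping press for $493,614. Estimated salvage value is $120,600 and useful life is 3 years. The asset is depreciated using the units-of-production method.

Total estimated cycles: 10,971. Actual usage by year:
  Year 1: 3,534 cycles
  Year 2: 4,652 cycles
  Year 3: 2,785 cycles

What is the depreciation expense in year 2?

Depreciable base = $493,614 − $120,600 = $373,014.
Rate = $373,014 / 10,971 cycles = $34 per cycle.
Year 1: 3,534 × $34 = $120,156. Book value $373,458.
Year 2: 4,652 × $34 = $158,168. Book value $215,290.

$158,168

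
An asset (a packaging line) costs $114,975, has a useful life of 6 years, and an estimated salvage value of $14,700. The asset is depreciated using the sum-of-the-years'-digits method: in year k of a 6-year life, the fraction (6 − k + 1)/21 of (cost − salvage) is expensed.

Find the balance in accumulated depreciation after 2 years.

Depreciable base = $114,975 − $14,700 = $100,275.
Sum of the years' digits = 6+5+4+3+2+1 = 21.
Year 1: $100,275 × 6/21 = $28,650. Book value $86,325.
Year 2: $100,275 × 5/21 = $23,875. Book value $62,450.
Accumulated through year 2 = $114,975 − $62,450 = $52,525.

$52,525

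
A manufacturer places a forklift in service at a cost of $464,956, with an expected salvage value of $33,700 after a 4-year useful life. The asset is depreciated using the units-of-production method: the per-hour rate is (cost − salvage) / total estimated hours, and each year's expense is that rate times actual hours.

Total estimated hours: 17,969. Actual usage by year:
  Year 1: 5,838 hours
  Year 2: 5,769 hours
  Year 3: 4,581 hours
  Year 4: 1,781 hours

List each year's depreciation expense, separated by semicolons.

$140,112; $138,456; $109,944; $42,744

Depreciable base = $464,956 − $33,700 = $431,256.
Rate = $431,256 / 17,969 hours = $24 per hour.
Year 1: 5,838 × $24 = $140,112. Book value $324,844.
Year 2: 5,769 × $24 = $138,456. Book value $186,388.
Year 3: 4,581 × $24 = $109,944. Book value $76,444.
Year 4: 1,781 × $24 = $42,744. Book value $33,700.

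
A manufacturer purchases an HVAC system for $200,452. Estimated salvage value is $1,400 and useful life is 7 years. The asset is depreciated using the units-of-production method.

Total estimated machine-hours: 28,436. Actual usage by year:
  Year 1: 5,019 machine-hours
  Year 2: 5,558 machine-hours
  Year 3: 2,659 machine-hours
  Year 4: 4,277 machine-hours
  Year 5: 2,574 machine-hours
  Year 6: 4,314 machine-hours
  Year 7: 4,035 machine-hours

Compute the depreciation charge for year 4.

Depreciable base = $200,452 − $1,400 = $199,052.
Rate = $199,052 / 28,436 machine-hours = $7 per machine-hour.
Year 1: 5,019 × $7 = $35,133. Book value $165,319.
Year 2: 5,558 × $7 = $38,906. Book value $126,413.
Year 3: 2,659 × $7 = $18,613. Book value $107,800.
Year 4: 4,277 × $7 = $29,939. Book value $77,861.

$29,939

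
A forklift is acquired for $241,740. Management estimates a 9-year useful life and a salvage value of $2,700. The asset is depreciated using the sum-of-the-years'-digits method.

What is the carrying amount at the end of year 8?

$8,012

Depreciable base = $241,740 − $2,700 = $239,040.
Sum of the years' digits = 9+8+7+6+5+4+3+2+1 = 45.
Year 1: $239,040 × 9/45 = $47,808. Book value $193,932.
Year 2: $239,040 × 8/45 = $42,496. Book value $151,436.
Year 3: $239,040 × 7/45 = $37,184. Book value $114,252.
Year 4: $239,040 × 6/45 = $31,872. Book value $82,380.
Year 5: $239,040 × 5/45 = $26,560. Book value $55,820.
Year 6: $239,040 × 4/45 = $21,248. Book value $34,572.
Year 7: $239,040 × 3/45 = $15,936. Book value $18,636.
Year 8: $239,040 × 2/45 = $10,624. Book value $8,012.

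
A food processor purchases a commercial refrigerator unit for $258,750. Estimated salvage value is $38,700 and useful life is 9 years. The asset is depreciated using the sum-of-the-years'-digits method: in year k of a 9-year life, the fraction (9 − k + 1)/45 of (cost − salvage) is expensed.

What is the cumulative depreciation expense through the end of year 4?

$146,700

Depreciable base = $258,750 − $38,700 = $220,050.
Sum of the years' digits = 9+8+7+6+5+4+3+2+1 = 45.
Year 1: $220,050 × 9/45 = $44,010. Book value $214,740.
Year 2: $220,050 × 8/45 = $39,120. Book value $175,620.
Year 3: $220,050 × 7/45 = $34,230. Book value $141,390.
Year 4: $220,050 × 6/45 = $29,340. Book value $112,050.
Accumulated through year 4 = $258,750 − $112,050 = $146,700.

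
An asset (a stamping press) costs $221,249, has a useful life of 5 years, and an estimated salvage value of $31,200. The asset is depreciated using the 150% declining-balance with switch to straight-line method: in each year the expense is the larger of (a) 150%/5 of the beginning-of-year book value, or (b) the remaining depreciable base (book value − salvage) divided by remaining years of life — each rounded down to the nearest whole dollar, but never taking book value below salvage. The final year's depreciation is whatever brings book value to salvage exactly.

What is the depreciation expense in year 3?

$32,523

Depreciable base = $221,249 − $31,200 = $190,049.
Year 1: DB = ⌊$221,249 × 150%/5⌋ = $66,374; SL = ⌊$190,049/5⌋ = $38,009 → take DB $66,374. Book value $154,875.
Year 2: DB = ⌊$154,875 × 150%/5⌋ = $46,462; SL = ⌊$123,675/4⌋ = $30,918 → take DB $46,462. Book value $108,413.
Year 3: DB = ⌊$108,413 × 150%/5⌋ = $32,523; SL = ⌊$77,213/3⌋ = $25,737 → take DB $32,523. Book value $75,890.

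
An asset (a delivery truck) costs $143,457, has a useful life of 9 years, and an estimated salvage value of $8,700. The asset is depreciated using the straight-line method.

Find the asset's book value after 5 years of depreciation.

Depreciable base = $143,457 − $8,700 = $134,757.
Annual expense = $134,757 / 9 = $14,973.
End of year 1: book value $128,484.
End of year 2: book value $113,511.
End of year 3: book value $98,538.
End of year 4: book value $83,565.
End of year 5: book value $68,592.

$68,592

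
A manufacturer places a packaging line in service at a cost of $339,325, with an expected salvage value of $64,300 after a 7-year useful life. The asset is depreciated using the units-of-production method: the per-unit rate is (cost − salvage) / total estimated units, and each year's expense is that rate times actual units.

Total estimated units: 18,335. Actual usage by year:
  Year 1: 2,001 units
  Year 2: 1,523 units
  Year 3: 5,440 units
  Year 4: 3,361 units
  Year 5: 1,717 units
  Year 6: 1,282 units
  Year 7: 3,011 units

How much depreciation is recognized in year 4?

$50,415

Depreciable base = $339,325 − $64,300 = $275,025.
Rate = $275,025 / 18,335 units = $15 per unit.
Year 1: 2,001 × $15 = $30,015. Book value $309,310.
Year 2: 1,523 × $15 = $22,845. Book value $286,465.
Year 3: 5,440 × $15 = $81,600. Book value $204,865.
Year 4: 3,361 × $15 = $50,415. Book value $154,450.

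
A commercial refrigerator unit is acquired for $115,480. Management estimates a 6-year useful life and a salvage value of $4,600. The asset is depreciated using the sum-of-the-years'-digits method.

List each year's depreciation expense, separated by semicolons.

Depreciable base = $115,480 − $4,600 = $110,880.
Sum of the years' digits = 6+5+4+3+2+1 = 21.
Year 1: $110,880 × 6/21 = $31,680. Book value $83,800.
Year 2: $110,880 × 5/21 = $26,400. Book value $57,400.
Year 3: $110,880 × 4/21 = $21,120. Book value $36,280.
Year 4: $110,880 × 3/21 = $15,840. Book value $20,440.
Year 5: $110,880 × 2/21 = $10,560. Book value $9,880.
Year 6: $110,880 × 1/21 = $5,280. Book value $4,600.

$31,680; $26,400; $21,120; $15,840; $10,560; $5,280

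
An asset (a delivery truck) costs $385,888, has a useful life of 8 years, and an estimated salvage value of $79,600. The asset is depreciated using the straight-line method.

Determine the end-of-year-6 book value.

Depreciable base = $385,888 − $79,600 = $306,288.
Annual expense = $306,288 / 8 = $38,286.
End of year 1: book value $347,602.
End of year 2: book value $309,316.
End of year 3: book value $271,030.
End of year 4: book value $232,744.
End of year 5: book value $194,458.
End of year 6: book value $156,172.

$156,172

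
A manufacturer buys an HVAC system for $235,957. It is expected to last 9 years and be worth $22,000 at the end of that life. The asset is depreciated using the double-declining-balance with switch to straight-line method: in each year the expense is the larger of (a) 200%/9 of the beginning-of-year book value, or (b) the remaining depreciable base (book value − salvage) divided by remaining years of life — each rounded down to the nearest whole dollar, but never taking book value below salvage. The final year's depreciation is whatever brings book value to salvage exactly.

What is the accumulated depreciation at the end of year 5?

$168,795

Depreciable base = $235,957 − $22,000 = $213,957.
Year 1: DB = ⌊$235,957 × 200%/9⌋ = $52,434; SL = ⌊$213,957/9⌋ = $23,773 → take DB $52,434. Book value $183,523.
Year 2: DB = ⌊$183,523 × 200%/9⌋ = $40,782; SL = ⌊$161,523/8⌋ = $20,190 → take DB $40,782. Book value $142,741.
Year 3: DB = ⌊$142,741 × 200%/9⌋ = $31,720; SL = ⌊$120,741/7⌋ = $17,248 → take DB $31,720. Book value $111,021.
Year 4: DB = ⌊$111,021 × 200%/9⌋ = $24,671; SL = ⌊$89,021/6⌋ = $14,836 → take DB $24,671. Book value $86,350.
Year 5: DB = ⌊$86,350 × 200%/9⌋ = $19,188; SL = ⌊$64,350/5⌋ = $12,870 → take DB $19,188. Book value $67,162.
Accumulated through year 5 = $235,957 − $67,162 = $168,795.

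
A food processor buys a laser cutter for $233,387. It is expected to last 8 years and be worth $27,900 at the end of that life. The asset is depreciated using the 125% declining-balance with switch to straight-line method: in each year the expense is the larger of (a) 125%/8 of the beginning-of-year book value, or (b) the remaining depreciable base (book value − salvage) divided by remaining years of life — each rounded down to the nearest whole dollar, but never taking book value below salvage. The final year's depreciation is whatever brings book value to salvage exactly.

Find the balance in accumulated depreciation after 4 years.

$115,653

Depreciable base = $233,387 − $27,900 = $205,487.
Year 1: DB = ⌊$233,387 × 125%/8⌋ = $36,466; SL = ⌊$205,487/8⌋ = $25,685 → take DB $36,466. Book value $196,921.
Year 2: DB = ⌊$196,921 × 125%/8⌋ = $30,768; SL = ⌊$169,021/7⌋ = $24,145 → take DB $30,768. Book value $166,153.
Year 3: DB = ⌊$166,153 × 125%/8⌋ = $25,961; SL = ⌊$138,253/6⌋ = $23,042 → take DB $25,961. Book value $140,192.
Year 4: DB = ⌊$140,192 × 125%/8⌋ = $21,905; SL = ⌊$112,292/5⌋ = $22,458 → take SL $22,458. Book value $117,734.
Accumulated through year 4 = $233,387 − $117,734 = $115,653.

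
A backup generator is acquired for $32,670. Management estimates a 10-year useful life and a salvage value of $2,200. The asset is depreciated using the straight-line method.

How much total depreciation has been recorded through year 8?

$24,376

Depreciable base = $32,670 − $2,200 = $30,470.
Annual expense = $30,470 / 10 = $3,047.
End of year 1: book value $29,623.
End of year 2: book value $26,576.
End of year 3: book value $23,529.
End of year 4: book value $20,482.
End of year 5: book value $17,435.
End of year 6: book value $14,388.
End of year 7: book value $11,341.
End of year 8: book value $8,294.
Accumulated through year 8 = $32,670 − $8,294 = $24,376.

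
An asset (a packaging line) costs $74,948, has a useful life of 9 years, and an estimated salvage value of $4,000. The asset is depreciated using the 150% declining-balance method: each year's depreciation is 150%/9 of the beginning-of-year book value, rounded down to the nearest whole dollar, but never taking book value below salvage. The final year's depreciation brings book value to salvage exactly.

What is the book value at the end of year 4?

$36,145

Depreciable base = $74,948 − $4,000 = $70,948.
Year 1: ⌊$74,948 × 150%/9⌋ = $12,491. Book value $62,457.
Year 2: ⌊$62,457 × 150%/9⌋ = $10,409. Book value $52,048.
Year 3: ⌊$52,048 × 150%/9⌋ = $8,674. Book value $43,374.
Year 4: ⌊$43,374 × 150%/9⌋ = $7,229. Book value $36,145.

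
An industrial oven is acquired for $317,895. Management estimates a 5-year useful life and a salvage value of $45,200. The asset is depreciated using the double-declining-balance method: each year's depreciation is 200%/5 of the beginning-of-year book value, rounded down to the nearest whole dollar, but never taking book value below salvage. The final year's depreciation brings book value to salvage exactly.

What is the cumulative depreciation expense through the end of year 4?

Depreciable base = $317,895 − $45,200 = $272,695.
Year 1: ⌊$317,895 × 200%/5⌋ = $127,158. Book value $190,737.
Year 2: ⌊$190,737 × 200%/5⌋ = $76,294. Book value $114,443.
Year 3: ⌊$114,443 × 200%/5⌋ = $45,777. Book value $68,666.
Year 4: ⌊$68,666 × 200%/5⌋ = $27,466, capped at $23,466. Book value $45,200.
Accumulated through year 4 = $317,895 − $45,200 = $272,695.

$272,695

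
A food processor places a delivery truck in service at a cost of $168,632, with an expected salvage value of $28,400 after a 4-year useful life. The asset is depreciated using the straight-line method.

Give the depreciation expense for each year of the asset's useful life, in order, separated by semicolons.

$35,058; $35,058; $35,058; $35,058

Depreciable base = $168,632 − $28,400 = $140,232.
Annual expense = $140,232 / 4 = $35,058.
End of year 1: book value $133,574.
End of year 2: book value $98,516.
End of year 3: book value $63,458.
End of year 4: book value $28,400.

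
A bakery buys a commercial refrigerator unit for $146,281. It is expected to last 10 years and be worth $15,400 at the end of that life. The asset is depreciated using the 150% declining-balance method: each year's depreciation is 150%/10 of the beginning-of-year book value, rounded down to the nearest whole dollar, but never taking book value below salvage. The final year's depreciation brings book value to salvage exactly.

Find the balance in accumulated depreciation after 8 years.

Depreciable base = $146,281 − $15,400 = $130,881.
Year 1: ⌊$146,281 × 150%/10⌋ = $21,942. Book value $124,339.
Year 2: ⌊$124,339 × 150%/10⌋ = $18,650. Book value $105,689.
Year 3: ⌊$105,689 × 150%/10⌋ = $15,853. Book value $89,836.
Year 4: ⌊$89,836 × 150%/10⌋ = $13,475. Book value $76,361.
Year 5: ⌊$76,361 × 150%/10⌋ = $11,454. Book value $64,907.
Year 6: ⌊$64,907 × 150%/10⌋ = $9,736. Book value $55,171.
Year 7: ⌊$55,171 × 150%/10⌋ = $8,275. Book value $46,896.
Year 8: ⌊$46,896 × 150%/10⌋ = $7,034. Book value $39,862.
Accumulated through year 8 = $146,281 − $39,862 = $106,419.

$106,419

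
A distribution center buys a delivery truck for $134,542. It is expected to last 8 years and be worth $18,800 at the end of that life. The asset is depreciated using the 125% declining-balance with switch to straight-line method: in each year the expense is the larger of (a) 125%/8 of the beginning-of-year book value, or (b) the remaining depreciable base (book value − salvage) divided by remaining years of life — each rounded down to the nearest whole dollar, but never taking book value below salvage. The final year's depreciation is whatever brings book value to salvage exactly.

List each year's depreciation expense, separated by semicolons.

$21,022; $17,737; $14,966; $12,627; $12,347; $12,347; $12,348; $12,348

Depreciable base = $134,542 − $18,800 = $115,742.
Year 1: DB = ⌊$134,542 × 125%/8⌋ = $21,022; SL = ⌊$115,742/8⌋ = $14,467 → take DB $21,022. Book value $113,520.
Year 2: DB = ⌊$113,520 × 125%/8⌋ = $17,737; SL = ⌊$94,720/7⌋ = $13,531 → take DB $17,737. Book value $95,783.
Year 3: DB = ⌊$95,783 × 125%/8⌋ = $14,966; SL = ⌊$76,983/6⌋ = $12,830 → take DB $14,966. Book value $80,817.
Year 4: DB = ⌊$80,817 × 125%/8⌋ = $12,627; SL = ⌊$62,017/5⌋ = $12,403 → take DB $12,627. Book value $68,190.
Year 5: DB = ⌊$68,190 × 125%/8⌋ = $10,654; SL = ⌊$49,390/4⌋ = $12,347 → take SL $12,347. Book value $55,843.
Year 6: DB = ⌊$55,843 × 125%/8⌋ = $8,725; SL = ⌊$37,043/3⌋ = $12,347 → take SL $12,347. Book value $43,496.
Year 7: DB = ⌊$43,496 × 125%/8⌋ = $6,796; SL = ⌊$24,696/2⌋ = $12,348 → take SL $12,348. Book value $31,148.
Year 8 (final): $31,148 − $18,800 = $12,348. Book value $18,800.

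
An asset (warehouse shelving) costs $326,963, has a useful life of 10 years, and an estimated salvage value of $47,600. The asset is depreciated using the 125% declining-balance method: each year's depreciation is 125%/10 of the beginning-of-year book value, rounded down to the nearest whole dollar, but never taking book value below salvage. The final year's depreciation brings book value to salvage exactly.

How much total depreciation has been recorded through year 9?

$228,656

Depreciable base = $326,963 − $47,600 = $279,363.
Year 1: ⌊$326,963 × 125%/10⌋ = $40,870. Book value $286,093.
Year 2: ⌊$286,093 × 125%/10⌋ = $35,761. Book value $250,332.
Year 3: ⌊$250,332 × 125%/10⌋ = $31,291. Book value $219,041.
Year 4: ⌊$219,041 × 125%/10⌋ = $27,380. Book value $191,661.
Year 5: ⌊$191,661 × 125%/10⌋ = $23,957. Book value $167,704.
Year 6: ⌊$167,704 × 125%/10⌋ = $20,963. Book value $146,741.
Year 7: ⌊$146,741 × 125%/10⌋ = $18,342. Book value $128,399.
Year 8: ⌊$128,399 × 125%/10⌋ = $16,049. Book value $112,350.
Year 9: ⌊$112,350 × 125%/10⌋ = $14,043. Book value $98,307.
Accumulated through year 9 = $326,963 − $98,307 = $228,656.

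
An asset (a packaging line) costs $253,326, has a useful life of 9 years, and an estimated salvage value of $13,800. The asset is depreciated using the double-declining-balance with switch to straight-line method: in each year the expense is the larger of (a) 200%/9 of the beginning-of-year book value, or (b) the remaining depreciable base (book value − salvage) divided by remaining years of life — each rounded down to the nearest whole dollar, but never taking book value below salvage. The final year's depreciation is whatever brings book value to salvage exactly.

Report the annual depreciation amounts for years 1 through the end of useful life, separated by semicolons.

Depreciable base = $253,326 − $13,800 = $239,526.
Year 1: DB = ⌊$253,326 × 200%/9⌋ = $56,294; SL = ⌊$239,526/9⌋ = $26,614 → take DB $56,294. Book value $197,032.
Year 2: DB = ⌊$197,032 × 200%/9⌋ = $43,784; SL = ⌊$183,232/8⌋ = $22,904 → take DB $43,784. Book value $153,248.
Year 3: DB = ⌊$153,248 × 200%/9⌋ = $34,055; SL = ⌊$139,448/7⌋ = $19,921 → take DB $34,055. Book value $119,193.
Year 4: DB = ⌊$119,193 × 200%/9⌋ = $26,487; SL = ⌊$105,393/6⌋ = $17,565 → take DB $26,487. Book value $92,706.
Year 5: DB = ⌊$92,706 × 200%/9⌋ = $20,601; SL = ⌊$78,906/5⌋ = $15,781 → take DB $20,601. Book value $72,105.
Year 6: DB = ⌊$72,105 × 200%/9⌋ = $16,023; SL = ⌊$58,305/4⌋ = $14,576 → take DB $16,023. Book value $56,082.
Year 7: DB = ⌊$56,082 × 200%/9⌋ = $12,462; SL = ⌊$42,282/3⌋ = $14,094 → take SL $14,094. Book value $41,988.
Year 8: DB = ⌊$41,988 × 200%/9⌋ = $9,330; SL = ⌊$28,188/2⌋ = $14,094 → take SL $14,094. Book value $27,894.
Year 9 (final): $27,894 − $13,800 = $14,094. Book value $13,800.

$56,294; $43,784; $34,055; $26,487; $20,601; $16,023; $14,094; $14,094; $14,094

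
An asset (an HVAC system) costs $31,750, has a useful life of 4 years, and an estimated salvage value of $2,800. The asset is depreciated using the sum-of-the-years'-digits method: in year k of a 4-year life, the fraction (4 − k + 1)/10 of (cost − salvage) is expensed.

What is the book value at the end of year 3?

$5,695

Depreciable base = $31,750 − $2,800 = $28,950.
Sum of the years' digits = 4+3+2+1 = 10.
Year 1: $28,950 × 4/10 = $11,580. Book value $20,170.
Year 2: $28,950 × 3/10 = $8,685. Book value $11,485.
Year 3: $28,950 × 2/10 = $5,790. Book value $5,695.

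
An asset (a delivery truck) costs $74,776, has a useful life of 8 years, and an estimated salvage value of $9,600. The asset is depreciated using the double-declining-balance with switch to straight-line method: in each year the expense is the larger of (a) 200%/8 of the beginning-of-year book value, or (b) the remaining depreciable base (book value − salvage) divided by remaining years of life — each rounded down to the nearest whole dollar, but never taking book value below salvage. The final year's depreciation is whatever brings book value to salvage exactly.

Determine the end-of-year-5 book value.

Depreciable base = $74,776 − $9,600 = $65,176.
Year 1: DB = ⌊$74,776 × 200%/8⌋ = $18,694; SL = ⌊$65,176/8⌋ = $8,147 → take DB $18,694. Book value $56,082.
Year 2: DB = ⌊$56,082 × 200%/8⌋ = $14,020; SL = ⌊$46,482/7⌋ = $6,640 → take DB $14,020. Book value $42,062.
Year 3: DB = ⌊$42,062 × 200%/8⌋ = $10,515; SL = ⌊$32,462/6⌋ = $5,410 → take DB $10,515. Book value $31,547.
Year 4: DB = ⌊$31,547 × 200%/8⌋ = $7,886; SL = ⌊$21,947/5⌋ = $4,389 → take DB $7,886. Book value $23,661.
Year 5: DB = ⌊$23,661 × 200%/8⌋ = $5,915; SL = ⌊$14,061/4⌋ = $3,515 → take DB $5,915. Book value $17,746.

$17,746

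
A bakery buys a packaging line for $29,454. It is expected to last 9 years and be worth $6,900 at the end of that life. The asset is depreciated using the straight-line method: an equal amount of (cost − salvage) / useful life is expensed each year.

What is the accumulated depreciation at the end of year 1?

Depreciable base = $29,454 − $6,900 = $22,554.
Annual expense = $22,554 / 9 = $2,506.
End of year 1: book value $26,948.
Accumulated through year 1 = $29,454 − $26,948 = $2,506.

$2,506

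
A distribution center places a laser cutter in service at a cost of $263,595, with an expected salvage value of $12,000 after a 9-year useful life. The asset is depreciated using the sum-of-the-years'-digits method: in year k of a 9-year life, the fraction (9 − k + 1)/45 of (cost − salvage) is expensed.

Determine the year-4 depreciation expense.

$33,546

Depreciable base = $263,595 − $12,000 = $251,595.
Sum of the years' digits = 9+8+7+6+5+4+3+2+1 = 45.
Year 1: $251,595 × 9/45 = $50,319. Book value $213,276.
Year 2: $251,595 × 8/45 = $44,728. Book value $168,548.
Year 3: $251,595 × 7/45 = $39,137. Book value $129,411.
Year 4: $251,595 × 6/45 = $33,546. Book value $95,865.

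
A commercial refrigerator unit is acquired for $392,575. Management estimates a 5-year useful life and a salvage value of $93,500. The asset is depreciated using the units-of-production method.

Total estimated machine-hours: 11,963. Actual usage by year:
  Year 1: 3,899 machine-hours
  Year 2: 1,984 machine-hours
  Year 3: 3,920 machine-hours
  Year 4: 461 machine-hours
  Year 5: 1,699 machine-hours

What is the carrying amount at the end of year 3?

$147,500

Depreciable base = $392,575 − $93,500 = $299,075.
Rate = $299,075 / 11,963 machine-hours = $25 per machine-hour.
Year 1: 3,899 × $25 = $97,475. Book value $295,100.
Year 2: 1,984 × $25 = $49,600. Book value $245,500.
Year 3: 3,920 × $25 = $98,000. Book value $147,500.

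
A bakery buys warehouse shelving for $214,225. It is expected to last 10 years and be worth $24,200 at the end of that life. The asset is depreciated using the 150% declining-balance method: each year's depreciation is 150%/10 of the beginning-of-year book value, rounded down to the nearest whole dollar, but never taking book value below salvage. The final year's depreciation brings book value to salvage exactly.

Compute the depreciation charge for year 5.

$16,774

Depreciable base = $214,225 − $24,200 = $190,025.
Year 1: ⌊$214,225 × 150%/10⌋ = $32,133. Book value $182,092.
Year 2: ⌊$182,092 × 150%/10⌋ = $27,313. Book value $154,779.
Year 3: ⌊$154,779 × 150%/10⌋ = $23,216. Book value $131,563.
Year 4: ⌊$131,563 × 150%/10⌋ = $19,734. Book value $111,829.
Year 5: ⌊$111,829 × 150%/10⌋ = $16,774. Book value $95,055.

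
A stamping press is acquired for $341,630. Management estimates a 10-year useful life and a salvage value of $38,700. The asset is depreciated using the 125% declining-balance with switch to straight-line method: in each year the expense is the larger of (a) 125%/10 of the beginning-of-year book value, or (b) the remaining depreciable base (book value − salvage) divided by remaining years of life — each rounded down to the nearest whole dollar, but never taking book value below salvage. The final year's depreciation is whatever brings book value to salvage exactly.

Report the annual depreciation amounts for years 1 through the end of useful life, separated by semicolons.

Depreciable base = $341,630 − $38,700 = $302,930.
Year 1: DB = ⌊$341,630 × 125%/10⌋ = $42,703; SL = ⌊$302,930/10⌋ = $30,293 → take DB $42,703. Book value $298,927.
Year 2: DB = ⌊$298,927 × 125%/10⌋ = $37,365; SL = ⌊$260,227/9⌋ = $28,914 → take DB $37,365. Book value $261,562.
Year 3: DB = ⌊$261,562 × 125%/10⌋ = $32,695; SL = ⌊$222,862/8⌋ = $27,857 → take DB $32,695. Book value $228,867.
Year 4: DB = ⌊$228,867 × 125%/10⌋ = $28,608; SL = ⌊$190,167/7⌋ = $27,166 → take DB $28,608. Book value $200,259.
Year 5: DB = ⌊$200,259 × 125%/10⌋ = $25,032; SL = ⌊$161,559/6⌋ = $26,926 → take SL $26,926. Book value $173,333.
Year 6: DB = ⌊$173,333 × 125%/10⌋ = $21,666; SL = ⌊$134,633/5⌋ = $26,926 → take SL $26,926. Book value $146,407.
Year 7: DB = ⌊$146,407 × 125%/10⌋ = $18,300; SL = ⌊$107,707/4⌋ = $26,926 → take SL $26,926. Book value $119,481.
Year 8: DB = ⌊$119,481 × 125%/10⌋ = $14,935; SL = ⌊$80,781/3⌋ = $26,927 → take SL $26,927. Book value $92,554.
Year 9: DB = ⌊$92,554 × 125%/10⌋ = $11,569; SL = ⌊$53,854/2⌋ = $26,927 → take SL $26,927. Book value $65,627.
Year 10 (final): $65,627 − $38,700 = $26,927. Book value $38,700.

$42,703; $37,365; $32,695; $28,608; $26,926; $26,926; $26,926; $26,927; $26,927; $26,927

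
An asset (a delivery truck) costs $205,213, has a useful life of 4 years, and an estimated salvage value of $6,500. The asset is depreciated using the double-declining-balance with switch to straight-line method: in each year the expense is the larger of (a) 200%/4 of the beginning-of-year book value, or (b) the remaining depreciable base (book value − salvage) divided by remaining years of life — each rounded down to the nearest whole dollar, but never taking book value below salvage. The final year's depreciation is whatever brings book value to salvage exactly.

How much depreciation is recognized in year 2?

$51,303

Depreciable base = $205,213 − $6,500 = $198,713.
Year 1: DB = ⌊$205,213 × 200%/4⌋ = $102,606; SL = ⌊$198,713/4⌋ = $49,678 → take DB $102,606. Book value $102,607.
Year 2: DB = ⌊$102,607 × 200%/4⌋ = $51,303; SL = ⌊$96,107/3⌋ = $32,035 → take DB $51,303. Book value $51,304.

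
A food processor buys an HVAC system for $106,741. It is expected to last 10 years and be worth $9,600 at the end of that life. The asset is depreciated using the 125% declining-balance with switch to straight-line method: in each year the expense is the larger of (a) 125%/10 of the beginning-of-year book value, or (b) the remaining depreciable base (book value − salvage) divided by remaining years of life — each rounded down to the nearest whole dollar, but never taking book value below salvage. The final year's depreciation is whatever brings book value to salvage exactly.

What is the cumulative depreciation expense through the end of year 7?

$70,654

Depreciable base = $106,741 − $9,600 = $97,141.
Year 1: DB = ⌊$106,741 × 125%/10⌋ = $13,342; SL = ⌊$97,141/10⌋ = $9,714 → take DB $13,342. Book value $93,399.
Year 2: DB = ⌊$93,399 × 125%/10⌋ = $11,674; SL = ⌊$83,799/9⌋ = $9,311 → take DB $11,674. Book value $81,725.
Year 3: DB = ⌊$81,725 × 125%/10⌋ = $10,215; SL = ⌊$72,125/8⌋ = $9,015 → take DB $10,215. Book value $71,510.
Year 4: DB = ⌊$71,510 × 125%/10⌋ = $8,938; SL = ⌊$61,910/7⌋ = $8,844 → take DB $8,938. Book value $62,572.
Year 5: DB = ⌊$62,572 × 125%/10⌋ = $7,821; SL = ⌊$52,972/6⌋ = $8,828 → take SL $8,828. Book value $53,744.
Year 6: DB = ⌊$53,744 × 125%/10⌋ = $6,718; SL = ⌊$44,144/5⌋ = $8,828 → take SL $8,828. Book value $44,916.
Year 7: DB = ⌊$44,916 × 125%/10⌋ = $5,614; SL = ⌊$35,316/4⌋ = $8,829 → take SL $8,829. Book value $36,087.
Accumulated through year 7 = $106,741 − $36,087 = $70,654.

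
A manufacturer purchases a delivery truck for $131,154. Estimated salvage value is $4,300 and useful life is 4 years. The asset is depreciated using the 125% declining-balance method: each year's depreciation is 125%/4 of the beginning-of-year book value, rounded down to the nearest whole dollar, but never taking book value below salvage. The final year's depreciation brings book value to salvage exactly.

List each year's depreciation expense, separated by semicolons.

$40,985; $28,177; $19,372; $38,320

Depreciable base = $131,154 − $4,300 = $126,854.
Year 1: ⌊$131,154 × 125%/4⌋ = $40,985. Book value $90,169.
Year 2: ⌊$90,169 × 125%/4⌋ = $28,177. Book value $61,992.
Year 3: ⌊$61,992 × 125%/4⌋ = $19,372. Book value $42,620.
Year 4 (final): $42,620 − $4,300 = $38,320. Book value $4,300.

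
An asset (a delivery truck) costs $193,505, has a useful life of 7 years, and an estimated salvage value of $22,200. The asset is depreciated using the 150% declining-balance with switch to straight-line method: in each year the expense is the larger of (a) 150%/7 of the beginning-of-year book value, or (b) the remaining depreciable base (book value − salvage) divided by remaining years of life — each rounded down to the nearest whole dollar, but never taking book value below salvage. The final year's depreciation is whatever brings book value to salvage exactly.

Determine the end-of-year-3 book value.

Depreciable base = $193,505 − $22,200 = $171,305.
Year 1: DB = ⌊$193,505 × 150%/7⌋ = $41,465; SL = ⌊$171,305/7⌋ = $24,472 → take DB $41,465. Book value $152,040.
Year 2: DB = ⌊$152,040 × 150%/7⌋ = $32,580; SL = ⌊$129,840/6⌋ = $21,640 → take DB $32,580. Book value $119,460.
Year 3: DB = ⌊$119,460 × 150%/7⌋ = $25,598; SL = ⌊$97,260/5⌋ = $19,452 → take DB $25,598. Book value $93,862.

$93,862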